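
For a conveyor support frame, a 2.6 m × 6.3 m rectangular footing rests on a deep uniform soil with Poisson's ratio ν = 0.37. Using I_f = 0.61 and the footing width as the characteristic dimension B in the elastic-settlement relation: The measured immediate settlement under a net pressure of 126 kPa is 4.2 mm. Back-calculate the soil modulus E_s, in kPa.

E_s ≈ 41100 kPa

S_e = q·B·(1−ν²)/E_s · I_f  ⇒  E_s = q·B·(1−ν²)·I_f / S_e.
E_s = 126 × 2.6 × 0.8631 × 0.61 / 0.0042 = 41070 kPa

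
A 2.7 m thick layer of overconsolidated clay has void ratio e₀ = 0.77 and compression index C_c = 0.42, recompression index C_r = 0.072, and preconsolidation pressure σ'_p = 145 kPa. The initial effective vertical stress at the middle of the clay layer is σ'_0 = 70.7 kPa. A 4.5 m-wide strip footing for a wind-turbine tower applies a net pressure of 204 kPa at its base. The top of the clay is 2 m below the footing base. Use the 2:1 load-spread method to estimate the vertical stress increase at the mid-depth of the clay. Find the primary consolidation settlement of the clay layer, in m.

S_c ≈ 0.106 m

Mid-depth of clay below the footing base: z = 2 + 2.7/2 = 3.35 m.
Stress increase at mid-clay by the 2:1 spreading method:
Δσ = qB/(B+z) = 204×4.5/(4.5+3.35) = 116.94 kPa
Final effective stress: σ'_f = 70.7 + 116.94 = 187.64 kPa.
σ'_f = 187.64 > σ'_p = 145 kPa, so the stress path crosses the preconsolidation pressure — recompression up to σ'_p, then virgin compression beyond:
S_c = H/(1+e₀)·[C_r·log₁₀(σ'_p/σ'_0) + C_c·log₁₀(σ'_f/σ'_p)]
    = 2.7/1.77 × [0.072×log₁₀(145/70.7) + 0.42×log₁₀(187.64/145)]
    = 1.5254 × [0.02246 + 0.047022] = 0.106 m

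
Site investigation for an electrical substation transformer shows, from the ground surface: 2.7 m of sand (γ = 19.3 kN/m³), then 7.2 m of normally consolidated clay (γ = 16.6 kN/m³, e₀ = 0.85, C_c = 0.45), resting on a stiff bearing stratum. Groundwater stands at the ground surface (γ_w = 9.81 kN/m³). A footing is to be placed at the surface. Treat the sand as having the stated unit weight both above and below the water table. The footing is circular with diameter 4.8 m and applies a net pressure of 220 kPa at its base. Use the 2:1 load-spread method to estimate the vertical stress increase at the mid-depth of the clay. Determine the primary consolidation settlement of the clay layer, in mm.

Mid-depth of clay below the ground surface: z = 2.7 + 7.2/2 = 6.3 m.
Total vertical stress at mid-clay: σ_v = 19.3×2.7 + 16.6×3.6 = 111.87 kPa.
Pore pressure: u = 9.81×(6.3 − 0) = 61.803 kPa.
Initial effective stress: σ'_0 = σ_v − u = 111.87 − 61.803 = 50.067 kPa.
Stress increase at mid-clay by the 2:1 spreading method:
Δσ ≈ qD²/(D+z)² = 220×4.8²/(4.8+6.3)² = 41.14 kPa
Final effective stress: σ'_f = σ'_0 + Δσ = 50.067 + 41.14 = 91.207 kPa.
Normally consolidated clay, so the full stress increment lies on the virgin compression line:
S_c = C_c·H/(1+e₀)·log₁₀(σ'_f/σ'_0) = 0.45×7.2/(1+0.85)×log₁₀(91.207/50.067)
    = 1.7514 × 0.26048 = 0.4562 m

S_c ≈ 456 mm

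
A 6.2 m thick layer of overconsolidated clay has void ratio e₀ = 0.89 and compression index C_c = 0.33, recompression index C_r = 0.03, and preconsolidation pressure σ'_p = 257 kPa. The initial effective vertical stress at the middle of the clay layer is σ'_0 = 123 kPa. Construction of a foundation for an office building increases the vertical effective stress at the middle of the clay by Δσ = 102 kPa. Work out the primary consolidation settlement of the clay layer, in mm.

Final effective stress: σ'_f = 123 + 102 = 225 kPa.
σ'_f = 225 ≤ σ'_p = 257 kPa, so the clay remains overconsolidated and only the recompression index applies:
S_c = C_r·H/(1+e₀)·log₁₀(σ'_f/σ'_0) = 0.03×6.2/1.89×log₁₀(225/123)
    = 0.098412 × 0.26228 = 0.02581 m

S_c ≈ 25.8 mm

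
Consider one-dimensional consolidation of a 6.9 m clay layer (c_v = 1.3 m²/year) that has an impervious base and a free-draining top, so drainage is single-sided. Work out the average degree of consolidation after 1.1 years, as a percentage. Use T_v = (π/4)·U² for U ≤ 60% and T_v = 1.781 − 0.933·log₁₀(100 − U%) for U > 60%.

U ≈ 19.6 %

Drainage path length: H_d = H = 6.9 m (single drainage).
T_v = c_v·t/H_d² = 1.3×1.1/6.9² = 0.030036.
T_v = 0.030036 corresponds to the U ≤ 60% branch:
U = √(4T_v/π) = 0.1956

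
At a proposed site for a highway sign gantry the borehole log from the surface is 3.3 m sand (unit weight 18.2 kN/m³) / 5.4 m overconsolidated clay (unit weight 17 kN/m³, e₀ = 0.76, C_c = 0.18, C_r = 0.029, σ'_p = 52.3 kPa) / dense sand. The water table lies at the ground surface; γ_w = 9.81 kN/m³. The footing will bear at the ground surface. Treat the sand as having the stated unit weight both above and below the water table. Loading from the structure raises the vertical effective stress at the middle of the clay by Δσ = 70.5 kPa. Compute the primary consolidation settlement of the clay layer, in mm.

S_c ≈ 198 mm

Mid-depth of clay below the ground surface: z = 3.3 + 5.4/2 = 6 m.
Total vertical stress at mid-clay: σ_v = 18.2×3.3 + 17×2.7 = 105.96 kPa.
Pore pressure: u = 9.81×(6 − 0) = 58.86 kPa.
Initial effective stress: σ'_0 = σ_v − u = 105.96 − 58.86 = 47.1 kPa.
Final effective stress: σ'_f = 47.1 + 70.5 = 117.6 kPa.
σ'_f = 117.6 > σ'_p = 52.3 kPa, so the stress path crosses the preconsolidation pressure — recompression up to σ'_p, then virgin compression beyond:
S_c = H/(1+e₀)·[C_r·log₁₀(σ'_p/σ'_0) + C_c·log₁₀(σ'_f/σ'_p)]
    = 5.4/1.76 × [0.029×log₁₀(52.3/47.1) + 0.18×log₁₀(117.6/52.3)]
    = 3.0682 × [0.0013189 + 0.063343] = 0.1984 m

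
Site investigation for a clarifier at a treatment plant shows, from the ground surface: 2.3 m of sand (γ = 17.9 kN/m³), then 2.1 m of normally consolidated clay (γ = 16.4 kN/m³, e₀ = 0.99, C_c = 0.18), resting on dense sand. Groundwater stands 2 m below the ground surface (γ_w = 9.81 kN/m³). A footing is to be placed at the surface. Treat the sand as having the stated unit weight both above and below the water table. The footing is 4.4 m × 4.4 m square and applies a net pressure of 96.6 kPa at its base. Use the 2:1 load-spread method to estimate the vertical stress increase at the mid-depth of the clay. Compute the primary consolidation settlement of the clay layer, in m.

Mid-depth of clay below the ground surface: z = 2.3 + 2.1/2 = 3.35 m.
Total vertical stress at mid-clay: σ_v = 17.9×2.3 + 16.4×1.05 = 58.39 kPa.
Pore pressure: u = 9.81×(3.35 − 2) = 13.244 kPa.
Initial effective stress: σ'_0 = σ_v − u = 58.39 − 13.244 = 45.146 kPa.
Stress increase at mid-clay by the 2:1 spreading method:
Δσ = qBL/((B+z)(L+z)) = 96.6×4.4×4.4/((4.4+3.35)(4.4+3.35)) = 31.137 kPa
Final effective stress: σ'_f = σ'_0 + Δσ = 45.146 + 31.137 = 76.283 kPa.
Normally consolidated clay, so the full stress increment lies on the virgin compression line:
S_c = C_c·H/(1+e₀)·log₁₀(σ'_f/σ'_0) = 0.18×2.1/(1+0.99)×log₁₀(76.283/45.146)
    = 0.18995 × 0.22781 = 0.04327 m

S_c ≈ 0.0433 m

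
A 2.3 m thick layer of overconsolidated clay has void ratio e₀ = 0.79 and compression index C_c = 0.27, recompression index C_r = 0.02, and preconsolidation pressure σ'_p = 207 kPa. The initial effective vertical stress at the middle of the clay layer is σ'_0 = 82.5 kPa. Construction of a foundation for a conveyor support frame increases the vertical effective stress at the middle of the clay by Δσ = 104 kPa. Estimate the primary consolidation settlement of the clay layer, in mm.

S_c ≈ 9.1 mm

Final effective stress: σ'_f = 82.5 + 104 = 186.5 kPa.
σ'_f = 186.5 ≤ σ'_p = 207 kPa, so the clay remains overconsolidated and only the recompression index applies:
S_c = C_r·H/(1+e₀)·log₁₀(σ'_f/σ'_0) = 0.02×2.3/1.79×log₁₀(186.5/82.5)
    = 0.025698 × 0.35422 = 0.009103 m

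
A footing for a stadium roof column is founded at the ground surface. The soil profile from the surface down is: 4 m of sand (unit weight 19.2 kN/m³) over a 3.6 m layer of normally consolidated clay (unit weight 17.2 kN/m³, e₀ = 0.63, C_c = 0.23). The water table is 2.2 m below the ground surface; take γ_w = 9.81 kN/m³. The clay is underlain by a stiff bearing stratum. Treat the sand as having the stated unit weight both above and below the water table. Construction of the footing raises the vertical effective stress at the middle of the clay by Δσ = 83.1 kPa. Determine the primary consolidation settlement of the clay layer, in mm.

S_c ≈ 169 mm

Mid-depth of clay below the ground surface: z = 4 + 3.6/2 = 5.8 m.
Total vertical stress at mid-clay: σ_v = 19.2×4 + 17.2×1.8 = 107.76 kPa.
Pore pressure: u = 9.81×(5.8 − 2.2) = 35.316 kPa.
Initial effective stress: σ'_0 = σ_v − u = 107.76 − 35.316 = 72.444 kPa.
Final effective stress: σ'_f = σ'_0 + Δσ = 72.444 + 83.1 = 155.54 kPa.
Normally consolidated clay, so the full stress increment lies on the virgin compression line:
S_c = C_c·H/(1+e₀)·log₁₀(σ'_f/σ'_0) = 0.23×3.6/(1+0.63)×log₁₀(155.54/72.444)
    = 0.50798 × 0.33184 = 0.1686 m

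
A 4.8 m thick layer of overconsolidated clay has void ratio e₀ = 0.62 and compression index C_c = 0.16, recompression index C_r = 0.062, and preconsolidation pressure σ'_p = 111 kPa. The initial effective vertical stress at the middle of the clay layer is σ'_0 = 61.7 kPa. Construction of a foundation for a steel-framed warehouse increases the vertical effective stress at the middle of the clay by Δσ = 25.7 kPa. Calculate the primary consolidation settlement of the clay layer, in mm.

Final effective stress: σ'_f = 61.7 + 25.7 = 87.4 kPa.
σ'_f = 87.4 ≤ σ'_p = 111 kPa, so the clay remains overconsolidated and only the recompression index applies:
S_c = C_r·H/(1+e₀)·log₁₀(σ'_f/σ'_0) = 0.062×4.8/1.62×log₁₀(87.4/61.7)
    = 0.18371 × 0.15123 = 0.02778 m

S_c ≈ 27.8 mm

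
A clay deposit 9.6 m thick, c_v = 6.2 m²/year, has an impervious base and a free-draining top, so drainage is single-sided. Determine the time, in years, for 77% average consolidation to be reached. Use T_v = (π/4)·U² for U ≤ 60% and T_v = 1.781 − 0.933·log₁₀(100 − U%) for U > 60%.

t ≈ 7.59 years

Drainage path length: H_d = H = 9.6 m (single drainage).
U > 60%: T_v = 1.781 − 0.933·log₁₀(100 − 77) = 0.51051.
t = T_v·H_d²/c_v = 0.51051×9.6²/6.2 = 7.588 years.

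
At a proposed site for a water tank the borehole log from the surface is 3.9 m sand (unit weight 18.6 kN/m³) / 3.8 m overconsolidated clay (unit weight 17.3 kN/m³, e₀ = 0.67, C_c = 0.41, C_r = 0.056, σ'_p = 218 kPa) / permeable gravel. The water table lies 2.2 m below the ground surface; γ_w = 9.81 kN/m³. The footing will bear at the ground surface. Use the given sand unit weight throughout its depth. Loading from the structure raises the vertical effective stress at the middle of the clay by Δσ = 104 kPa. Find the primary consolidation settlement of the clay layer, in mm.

S_c ≈ 50.3 mm

Mid-depth of clay below the ground surface: z = 3.9 + 3.8/2 = 5.8 m.
Total vertical stress at mid-clay: σ_v = 18.6×3.9 + 17.3×1.9 = 105.41 kPa.
Pore pressure: u = 9.81×(5.8 − 2.2) = 35.316 kPa.
Initial effective stress: σ'_0 = σ_v − u = 105.41 − 35.316 = 70.094 kPa.
Final effective stress: σ'_f = 70.094 + 104 = 174.09 kPa.
σ'_f = 174.09 ≤ σ'_p = 218 kPa, so the clay remains overconsolidated and only the recompression index applies:
S_c = C_r·H/(1+e₀)·log₁₀(σ'_f/σ'_0) = 0.056×3.8/1.67×log₁₀(174.09/70.094)
    = 0.12742 × 0.39509 = 0.05034 m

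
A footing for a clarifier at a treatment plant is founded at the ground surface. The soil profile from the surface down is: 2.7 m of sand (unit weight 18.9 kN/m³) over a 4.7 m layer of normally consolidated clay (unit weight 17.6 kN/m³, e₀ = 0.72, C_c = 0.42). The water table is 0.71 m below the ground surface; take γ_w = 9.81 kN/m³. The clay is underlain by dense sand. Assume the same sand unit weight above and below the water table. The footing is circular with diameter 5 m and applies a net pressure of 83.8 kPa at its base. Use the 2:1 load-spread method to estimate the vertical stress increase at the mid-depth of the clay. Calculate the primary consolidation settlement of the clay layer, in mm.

Mid-depth of clay below the ground surface: z = 2.7 + 4.7/2 = 5.05 m.
Total vertical stress at mid-clay: σ_v = 18.9×2.7 + 17.6×2.35 = 92.39 kPa.
Pore pressure: u = 9.81×(5.05 − 0.71) = 42.575 kPa.
Initial effective stress: σ'_0 = σ_v − u = 92.39 − 42.575 = 49.815 kPa.
Stress increase at mid-clay by the 2:1 spreading method:
Δσ ≈ qD²/(D+z)² = 83.8×5²/(5+5.05)² = 20.742 kPa
Final effective stress: σ'_f = σ'_0 + Δσ = 49.815 + 20.742 = 70.557 kPa.
Normally consolidated clay, so the full stress increment lies on the virgin compression line:
S_c = C_c·H/(1+e₀)·log₁₀(σ'_f/σ'_0) = 0.42×4.7/(1+0.72)×log₁₀(70.557/49.815)
    = 1.1477 × 0.15118 = 0.1735 m

S_c ≈ 174 mm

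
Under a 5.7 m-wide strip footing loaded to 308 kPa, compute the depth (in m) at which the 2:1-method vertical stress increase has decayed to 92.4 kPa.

z ≈ 13.3 m

2:1 spreading — at depth z the loaded area has grown by z in each plan dimension:
qB/(B+z) = Δσ_z ⇒ z = qB/Δσ_z − B = 308×5.7/92.4 − 5.7 = 13.3 m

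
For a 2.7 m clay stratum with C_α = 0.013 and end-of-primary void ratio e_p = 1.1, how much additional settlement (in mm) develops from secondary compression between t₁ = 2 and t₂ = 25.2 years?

S_s ≈ 18.4 mm

Secondary compression: S_s = C_α·H/(1+e_p)·log₁₀(t₂/t₁)
S_s = 0.013×2.7/(1+1.1)×log₁₀(25.2/2)
    = 0.01671 × 1.1 = 0.01839 m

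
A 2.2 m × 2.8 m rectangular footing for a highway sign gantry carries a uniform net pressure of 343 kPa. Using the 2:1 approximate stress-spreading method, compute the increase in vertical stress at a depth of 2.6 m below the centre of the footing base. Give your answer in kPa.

By the 2:1 method the load spreads at 1 horizontal : 2 vertical, so at depth z the loaded area has grown by z in each plan dimension:
Δσ = qBL/((B+z)(L+z)) = 343×2.2×2.8/((2.2+2.6)(2.8+2.6)) = 81.515 kPa

Δσ_z ≈ 81.5 kPa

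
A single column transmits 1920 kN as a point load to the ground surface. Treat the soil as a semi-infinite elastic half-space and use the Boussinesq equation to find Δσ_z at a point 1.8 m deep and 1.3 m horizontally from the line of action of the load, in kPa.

Boussinesq vertical stress below a point load on an elastic half-space:
Δσ_z = 3P/(2πz²) · [1 + (r/z)²]^(−5/2)
r/z = 1.3/1.8 = 0.72222; [1+(r/z)²]^(−5/2) = 0.35014.
Δσ_z = 3×1920/(2π×1.8²) × 0.35014 = 282.94 × 0.35014 = 99.07 kPa

Δσ_z ≈ 99.1 kPa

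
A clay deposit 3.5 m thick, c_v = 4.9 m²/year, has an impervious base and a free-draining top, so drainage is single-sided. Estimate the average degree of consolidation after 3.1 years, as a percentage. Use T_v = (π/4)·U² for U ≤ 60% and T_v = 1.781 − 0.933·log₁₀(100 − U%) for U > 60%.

U ≈ 96.2 %

Drainage path length: H_d = H = 3.5 m (single drainage).
T_v = c_v·t/H_d² = 4.9×3.1/3.5² = 1.24.
T_v = 1.24 corresponds to the U > 60% branch:
U = 1 − 10^((1.781 − T_v)/0.933)/100 = 0.962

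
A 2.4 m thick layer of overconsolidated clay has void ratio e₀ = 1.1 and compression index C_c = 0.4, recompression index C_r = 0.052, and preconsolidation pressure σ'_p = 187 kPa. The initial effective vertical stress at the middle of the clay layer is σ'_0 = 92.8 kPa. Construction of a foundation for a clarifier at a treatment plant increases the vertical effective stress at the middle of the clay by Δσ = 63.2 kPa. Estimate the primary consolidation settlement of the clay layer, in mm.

S_c ≈ 13.4 mm

Final effective stress: σ'_f = 92.8 + 63.2 = 156 kPa.
σ'_f = 156 ≤ σ'_p = 187 kPa, so the clay remains overconsolidated and only the recompression index applies:
S_c = C_r·H/(1+e₀)·log₁₀(σ'_f/σ'_0) = 0.052×2.4/2.1×log₁₀(156/92.8)
    = 0.059431 × 0.22558 = 0.01341 m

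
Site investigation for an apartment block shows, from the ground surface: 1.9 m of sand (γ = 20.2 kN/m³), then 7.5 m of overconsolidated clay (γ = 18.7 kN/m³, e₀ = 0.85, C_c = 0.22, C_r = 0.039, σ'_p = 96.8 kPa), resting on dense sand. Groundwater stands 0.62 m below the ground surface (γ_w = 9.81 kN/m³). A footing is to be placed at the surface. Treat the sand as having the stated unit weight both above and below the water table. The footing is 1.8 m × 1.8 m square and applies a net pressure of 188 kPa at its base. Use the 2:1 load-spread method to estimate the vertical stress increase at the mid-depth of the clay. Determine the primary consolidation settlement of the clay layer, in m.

S_c ≈ 0.0117 m

Mid-depth of clay below the ground surface: z = 1.9 + 7.5/2 = 5.65 m.
Total vertical stress at mid-clay: σ_v = 20.2×1.9 + 18.7×3.75 = 108.5 kPa.
Pore pressure: u = 9.81×(5.65 − 0.62) = 49.344 kPa.
Initial effective stress: σ'_0 = σ_v − u = 108.5 − 49.344 = 59.156 kPa.
Stress increase at mid-clay by the 2:1 spreading method:
Δσ = qBL/((B+z)(L+z)) = 188×1.8×1.8/((1.8+5.65)(1.8+5.65)) = 10.975 kPa
Final effective stress: σ'_f = 59.156 + 10.975 = 70.131 kPa.
σ'_f = 70.131 ≤ σ'_p = 96.8 kPa, so the clay remains overconsolidated and only the recompression index applies:
S_c = C_r·H/(1+e₀)·log₁₀(σ'_f/σ'_0) = 0.039×7.5/1.85×log₁₀(70.131/59.156)
    = 0.15811 × 0.073911 = 0.01169 m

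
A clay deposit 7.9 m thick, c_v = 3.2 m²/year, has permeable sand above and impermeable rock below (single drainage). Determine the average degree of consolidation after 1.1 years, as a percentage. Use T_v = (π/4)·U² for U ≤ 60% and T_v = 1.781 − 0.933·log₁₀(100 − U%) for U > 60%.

Drainage path length: H_d = H = 7.9 m (single drainage).
T_v = c_v·t/H_d² = 3.2×1.1/7.9² = 0.056401.
T_v = 0.056401 corresponds to the U ≤ 60% branch:
U = √(4T_v/π) = 0.268

U ≈ 26.8 %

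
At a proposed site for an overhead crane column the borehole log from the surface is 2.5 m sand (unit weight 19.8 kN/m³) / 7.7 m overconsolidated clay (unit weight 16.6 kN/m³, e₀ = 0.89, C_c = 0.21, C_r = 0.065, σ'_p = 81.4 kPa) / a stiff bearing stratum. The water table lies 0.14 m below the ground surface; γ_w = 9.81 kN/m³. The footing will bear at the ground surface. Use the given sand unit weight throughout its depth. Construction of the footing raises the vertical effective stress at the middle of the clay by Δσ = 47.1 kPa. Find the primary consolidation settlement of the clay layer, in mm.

S_c ≈ 125 mm

Mid-depth of clay below the ground surface: z = 2.5 + 7.7/2 = 6.35 m.
Total vertical stress at mid-clay: σ_v = 19.8×2.5 + 16.6×3.85 = 113.41 kPa.
Pore pressure: u = 9.81×(6.35 − 0.14) = 60.92 kPa.
Initial effective stress: σ'_0 = σ_v − u = 113.41 − 60.92 = 52.49 kPa.
Final effective stress: σ'_f = 52.49 + 47.1 = 99.59 kPa.
σ'_f = 99.59 > σ'_p = 81.4 kPa, so the stress path crosses the preconsolidation pressure — recompression up to σ'_p, then virgin compression beyond:
S_c = H/(1+e₀)·[C_r·log₁₀(σ'_p/σ'_0) + C_c·log₁₀(σ'_f/σ'_p)]
    = 7.7/1.89 × [0.065×log₁₀(81.4/52.49) + 0.21×log₁₀(99.59/81.4)]
    = 4.0741 × [0.012386 + 0.018394] = 0.1254 m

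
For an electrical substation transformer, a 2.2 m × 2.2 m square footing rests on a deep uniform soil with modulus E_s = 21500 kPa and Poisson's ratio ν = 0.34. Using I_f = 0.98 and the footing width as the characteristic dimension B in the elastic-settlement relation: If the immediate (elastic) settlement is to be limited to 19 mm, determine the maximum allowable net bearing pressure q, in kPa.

S_e = q·B·(1−ν²)/E_s · I_f  ⇒  q = S_e·E_s / (B·(1−ν²)·I_f).
q = 0.019 × 21500 / (2.2 × 0.8844 × 0.98) = 214.2 kPa

q ≈ 214 kPa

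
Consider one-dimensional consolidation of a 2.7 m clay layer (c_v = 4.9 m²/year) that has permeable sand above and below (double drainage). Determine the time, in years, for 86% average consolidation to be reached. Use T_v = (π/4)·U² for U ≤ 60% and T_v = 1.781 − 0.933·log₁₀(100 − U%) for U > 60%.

t ≈ 0.265 years

Drainage path length: H_d = H/2 = 1.35 m (double drainage).
U > 60%: T_v = 1.781 − 0.933·log₁₀(100 − 86) = 0.71166.
t = T_v·H_d²/c_v = 0.71166×1.35²/4.9 = 0.2647 years.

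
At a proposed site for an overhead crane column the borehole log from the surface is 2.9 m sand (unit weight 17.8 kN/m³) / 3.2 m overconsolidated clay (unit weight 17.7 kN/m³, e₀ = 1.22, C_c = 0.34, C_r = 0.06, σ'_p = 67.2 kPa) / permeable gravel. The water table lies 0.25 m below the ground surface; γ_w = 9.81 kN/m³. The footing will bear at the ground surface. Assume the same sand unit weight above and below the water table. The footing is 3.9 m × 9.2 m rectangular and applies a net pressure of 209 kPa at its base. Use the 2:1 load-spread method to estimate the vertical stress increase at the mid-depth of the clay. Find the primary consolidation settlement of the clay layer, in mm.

S_c ≈ 113 mm

Mid-depth of clay below the ground surface: z = 2.9 + 3.2/2 = 4.5 m.
Total vertical stress at mid-clay: σ_v = 17.8×2.9 + 17.7×1.6 = 79.94 kPa.
Pore pressure: u = 9.81×(4.5 − 0.25) = 41.693 kPa.
Initial effective stress: σ'_0 = σ_v − u = 79.94 − 41.693 = 38.247 kPa.
Stress increase at mid-clay by the 2:1 spreading method:
Δσ = qBL/((B+z)(L+z)) = 209×3.9×9.2/((3.9+4.5)(9.2+4.5)) = 65.163 kPa
Final effective stress: σ'_f = 38.247 + 65.163 = 103.41 kPa.
σ'_f = 103.41 > σ'_p = 67.2 kPa, so the stress path crosses the preconsolidation pressure — recompression up to σ'_p, then virgin compression beyond:
S_c = H/(1+e₀)·[C_r·log₁₀(σ'_p/σ'_0) + C_c·log₁₀(σ'_f/σ'_p)]
    = 3.2/2.22 × [0.06×log₁₀(67.2/38.247) + 0.34×log₁₀(103.41/67.2)]
    = 1.4414 × [0.014686 + 0.063646] = 0.1129 m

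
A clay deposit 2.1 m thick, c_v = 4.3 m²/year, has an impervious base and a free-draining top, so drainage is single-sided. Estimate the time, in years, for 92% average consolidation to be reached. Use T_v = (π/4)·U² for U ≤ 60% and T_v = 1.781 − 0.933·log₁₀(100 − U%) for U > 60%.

Drainage path length: H_d = H = 2.1 m (single drainage).
U > 60%: T_v = 1.781 − 0.933·log₁₀(100 − 92) = 0.93842.
t = T_v·H_d²/c_v = 0.93842×2.1²/4.3 = 0.9624 years.

t ≈ 0.962 years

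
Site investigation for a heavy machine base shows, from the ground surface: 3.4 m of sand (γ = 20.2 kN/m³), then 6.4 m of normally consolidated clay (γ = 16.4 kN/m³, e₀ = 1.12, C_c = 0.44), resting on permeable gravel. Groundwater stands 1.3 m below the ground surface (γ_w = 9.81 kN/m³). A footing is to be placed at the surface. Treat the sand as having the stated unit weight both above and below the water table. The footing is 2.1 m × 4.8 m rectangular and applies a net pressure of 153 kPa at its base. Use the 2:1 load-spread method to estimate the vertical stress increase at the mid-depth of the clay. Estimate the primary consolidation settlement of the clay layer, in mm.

Mid-depth of clay below the ground surface: z = 3.4 + 6.4/2 = 6.6 m.
Total vertical stress at mid-clay: σ_v = 20.2×3.4 + 16.4×3.2 = 121.16 kPa.
Pore pressure: u = 9.81×(6.6 − 1.3) = 51.993 kPa.
Initial effective stress: σ'_0 = σ_v − u = 121.16 − 51.993 = 69.167 kPa.
Stress increase at mid-clay by the 2:1 spreading method:
Δσ = qBL/((B+z)(L+z)) = 153×2.1×4.8/((2.1+6.6)(4.8+6.6)) = 15.55 kPa
Final effective stress: σ'_f = σ'_0 + Δσ = 69.167 + 15.55 = 84.717 kPa.
Normally consolidated clay, so the full stress increment lies on the virgin compression line:
S_c = C_c·H/(1+e₀)·log₁₀(σ'_f/σ'_0) = 0.44×6.4/(1+1.12)×log₁₀(84.717/69.167)
    = 1.3283 × 0.088072 = 0.117 m

S_c ≈ 117 mm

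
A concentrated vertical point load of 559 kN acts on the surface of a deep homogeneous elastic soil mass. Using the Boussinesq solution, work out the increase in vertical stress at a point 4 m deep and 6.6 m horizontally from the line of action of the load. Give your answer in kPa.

Δσ_z ≈ 0.624 kPa

Boussinesq vertical stress below a point load on an elastic half-space:
Δσ_z = 3P/(2πz²) · [1 + (r/z)²]^(−5/2)
r/z = 6.6/4 = 1.65; [1+(r/z)²]^(−5/2) = 0.037404.
Δσ_z = 3×559/(2π×4²) × 0.037404 = 16.681 × 0.037404 = 0.6239 kPa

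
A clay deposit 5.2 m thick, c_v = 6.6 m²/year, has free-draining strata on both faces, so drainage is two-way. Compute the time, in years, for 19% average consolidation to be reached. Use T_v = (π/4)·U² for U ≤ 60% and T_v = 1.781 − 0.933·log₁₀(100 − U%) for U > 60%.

Drainage path length: H_d = H/2 = 2.6 m (double drainage).
U ≤ 60%: T_v = (π/4)·U² = (π/4)×0.19² = 0.028353.
t = T_v·H_d²/c_v = 0.028353×2.6²/6.6 = 0.02904 years.

t ≈ 0.029 years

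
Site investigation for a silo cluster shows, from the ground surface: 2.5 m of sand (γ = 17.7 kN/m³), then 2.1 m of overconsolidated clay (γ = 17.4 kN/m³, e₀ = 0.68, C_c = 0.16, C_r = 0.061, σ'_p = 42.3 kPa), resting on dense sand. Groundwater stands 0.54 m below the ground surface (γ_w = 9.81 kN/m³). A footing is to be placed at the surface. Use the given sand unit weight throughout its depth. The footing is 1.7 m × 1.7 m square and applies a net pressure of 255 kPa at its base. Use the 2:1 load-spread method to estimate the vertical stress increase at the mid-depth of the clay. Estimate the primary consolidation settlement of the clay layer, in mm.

S_c ≈ 38.2 mm

Mid-depth of clay below the ground surface: z = 2.5 + 2.1/2 = 3.55 m.
Total vertical stress at mid-clay: σ_v = 17.7×2.5 + 17.4×1.05 = 62.52 kPa.
Pore pressure: u = 9.81×(3.55 − 0.54) = 29.528 kPa.
Initial effective stress: σ'_0 = σ_v − u = 62.52 − 29.528 = 32.992 kPa.
Stress increase at mid-clay by the 2:1 spreading method:
Δσ = qBL/((B+z)(L+z)) = 255×1.7×1.7/((1.7+3.55)(1.7+3.55)) = 26.737 kPa
Final effective stress: σ'_f = 32.992 + 26.737 = 59.729 kPa.
σ'_f = 59.729 > σ'_p = 42.3 kPa, so the stress path crosses the preconsolidation pressure — recompression up to σ'_p, then virgin compression beyond:
S_c = H/(1+e₀)·[C_r·log₁₀(σ'_p/σ'_0) + C_c·log₁₀(σ'_f/σ'_p)]
    = 2.1/1.68 × [0.061×log₁₀(42.3/32.992) + 0.16×log₁₀(59.729/42.3)]
    = 1.25 × [0.0065838 + 0.023975] = 0.0382 m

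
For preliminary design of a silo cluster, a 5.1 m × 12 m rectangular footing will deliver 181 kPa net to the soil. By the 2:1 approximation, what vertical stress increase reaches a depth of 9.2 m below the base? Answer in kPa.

Δσ_z ≈ 36.5 kPa

By the 2:1 method the load spreads at 1 horizontal : 2 vertical, so at depth z the loaded area has grown by z in each plan dimension:
Δσ = qBL/((B+z)(L+z)) = 181×5.1×12/((5.1+9.2)(12+9.2)) = 36.539 kPa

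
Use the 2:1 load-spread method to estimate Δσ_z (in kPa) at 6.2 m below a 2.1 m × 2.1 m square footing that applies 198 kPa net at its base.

Δσ_z ≈ 12.7 kPa

By the 2:1 method the load spreads at 1 horizontal : 2 vertical, so at depth z the loaded area has grown by z in each plan dimension:
Δσ = qBL/((B+z)(L+z)) = 198×2.1×2.1/((2.1+6.2)(2.1+6.2)) = 12.675 kPa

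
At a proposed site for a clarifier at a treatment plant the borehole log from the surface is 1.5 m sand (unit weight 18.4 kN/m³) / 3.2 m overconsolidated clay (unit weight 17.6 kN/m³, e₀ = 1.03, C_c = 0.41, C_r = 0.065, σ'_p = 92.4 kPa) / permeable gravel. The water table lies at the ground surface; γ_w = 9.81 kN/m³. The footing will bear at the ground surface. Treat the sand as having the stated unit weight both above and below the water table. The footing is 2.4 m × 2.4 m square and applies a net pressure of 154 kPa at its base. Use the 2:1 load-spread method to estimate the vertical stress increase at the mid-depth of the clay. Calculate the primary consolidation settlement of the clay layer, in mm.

S_c ≈ 34.2 mm

Mid-depth of clay below the ground surface: z = 1.5 + 3.2/2 = 3.1 m.
Total vertical stress at mid-clay: σ_v = 18.4×1.5 + 17.6×1.6 = 55.76 kPa.
Pore pressure: u = 9.81×(3.1 − 0) = 30.411 kPa.
Initial effective stress: σ'_0 = σ_v − u = 55.76 − 30.411 = 25.349 kPa.
Stress increase at mid-clay by the 2:1 spreading method:
Δσ = qBL/((B+z)(L+z)) = 154×2.4×2.4/((2.4+3.1)(2.4+3.1)) = 29.324 kPa
Final effective stress: σ'_f = 25.349 + 29.324 = 54.673 kPa.
σ'_f = 54.673 ≤ σ'_p = 92.4 kPa, so the clay remains overconsolidated and only the recompression index applies:
S_c = C_r·H/(1+e₀)·log₁₀(σ'_f/σ'_0) = 0.065×3.2/2.03×log₁₀(54.673/25.349)
    = 0.10247 × 0.33381 = 0.0342 m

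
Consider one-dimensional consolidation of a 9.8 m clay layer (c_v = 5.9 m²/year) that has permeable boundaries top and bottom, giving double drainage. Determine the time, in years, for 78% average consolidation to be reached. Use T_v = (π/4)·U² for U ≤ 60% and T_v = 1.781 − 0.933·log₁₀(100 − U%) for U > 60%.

t ≈ 2.15 years

Drainage path length: H_d = H/2 = 4.9 m (double drainage).
U > 60%: T_v = 1.781 − 0.933·log₁₀(100 − 78) = 0.52852.
t = T_v·H_d²/c_v = 0.52852×4.9²/5.9 = 2.151 years.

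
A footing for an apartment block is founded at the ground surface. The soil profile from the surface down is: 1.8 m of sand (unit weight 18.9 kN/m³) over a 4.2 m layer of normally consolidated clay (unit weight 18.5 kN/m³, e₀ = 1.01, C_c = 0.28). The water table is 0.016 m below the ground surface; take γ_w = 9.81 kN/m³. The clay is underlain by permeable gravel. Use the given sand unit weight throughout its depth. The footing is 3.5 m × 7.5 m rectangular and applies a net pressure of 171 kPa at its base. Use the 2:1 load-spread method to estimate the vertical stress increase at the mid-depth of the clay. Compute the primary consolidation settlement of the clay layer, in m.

S_c ≈ 0.236 m

Mid-depth of clay below the ground surface: z = 1.8 + 4.2/2 = 3.9 m.
Total vertical stress at mid-clay: σ_v = 18.9×1.8 + 18.5×2.1 = 72.87 kPa.
Pore pressure: u = 9.81×(3.9 − 0.016) = 38.102 kPa.
Initial effective stress: σ'_0 = σ_v − u = 72.87 − 38.102 = 34.768 kPa.
Stress increase at mid-clay by the 2:1 spreading method:
Δσ = qBL/((B+z)(L+z)) = 171×3.5×7.5/((3.5+3.9)(7.5+3.9)) = 53.209 kPa
Final effective stress: σ'_f = σ'_0 + Δσ = 34.768 + 53.209 = 87.977 kPa.
Normally consolidated clay, so the full stress increment lies on the virgin compression line:
S_c = C_c·H/(1+e₀)·log₁₀(σ'_f/σ'_0) = 0.28×4.2/(1+1.01)×log₁₀(87.977/34.768)
    = 0.58507 × 0.40319 = 0.2359 m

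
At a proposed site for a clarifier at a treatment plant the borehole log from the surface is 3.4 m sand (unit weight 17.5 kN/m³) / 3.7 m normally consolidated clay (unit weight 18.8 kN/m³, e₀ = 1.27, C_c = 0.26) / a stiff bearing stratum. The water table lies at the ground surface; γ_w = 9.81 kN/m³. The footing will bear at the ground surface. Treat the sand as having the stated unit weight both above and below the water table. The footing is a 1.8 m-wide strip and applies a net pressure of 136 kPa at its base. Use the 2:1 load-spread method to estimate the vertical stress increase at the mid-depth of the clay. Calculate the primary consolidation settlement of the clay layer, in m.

S_c ≈ 0.109 m

Mid-depth of clay below the ground surface: z = 3.4 + 3.7/2 = 5.25 m.
Total vertical stress at mid-clay: σ_v = 17.5×3.4 + 18.8×1.85 = 94.28 kPa.
Pore pressure: u = 9.81×(5.25 − 0) = 51.503 kPa.
Initial effective stress: σ'_0 = σ_v − u = 94.28 − 51.503 = 42.777 kPa.
Stress increase at mid-clay by the 2:1 spreading method:
Δσ = qB/(B+z) = 136×1.8/(1.8+5.25) = 34.723 kPa
Final effective stress: σ'_f = σ'_0 + Δσ = 42.777 + 34.723 = 77.5 kPa.
Normally consolidated clay, so the full stress increment lies on the virgin compression line:
S_c = C_c·H/(1+e₀)·log₁₀(σ'_f/σ'_0) = 0.26×3.7/(1+1.27)×log₁₀(77.5/42.777)
    = 0.42379 × 0.25809 = 0.1094 m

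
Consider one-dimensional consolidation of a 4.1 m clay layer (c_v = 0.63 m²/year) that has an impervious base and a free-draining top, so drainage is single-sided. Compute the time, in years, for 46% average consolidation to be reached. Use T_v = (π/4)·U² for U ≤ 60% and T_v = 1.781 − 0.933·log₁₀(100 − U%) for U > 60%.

t ≈ 4.43 years

Drainage path length: H_d = H = 4.1 m (single drainage).
U ≤ 60%: T_v = (π/4)·U² = (π/4)×0.46² = 0.16619.
t = T_v·H_d²/c_v = 0.16619×4.1²/0.63 = 4.434 years.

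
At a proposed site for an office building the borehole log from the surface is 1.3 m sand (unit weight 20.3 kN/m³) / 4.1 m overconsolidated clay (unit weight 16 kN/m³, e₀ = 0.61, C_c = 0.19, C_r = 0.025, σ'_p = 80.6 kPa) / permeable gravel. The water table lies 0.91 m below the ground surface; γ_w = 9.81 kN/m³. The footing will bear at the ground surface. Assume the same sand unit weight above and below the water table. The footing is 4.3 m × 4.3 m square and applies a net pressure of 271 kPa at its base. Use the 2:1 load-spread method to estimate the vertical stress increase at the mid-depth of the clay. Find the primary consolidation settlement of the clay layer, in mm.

Mid-depth of clay below the ground surface: z = 1.3 + 4.1/2 = 3.35 m.
Total vertical stress at mid-clay: σ_v = 20.3×1.3 + 16×2.05 = 59.19 kPa.
Pore pressure: u = 9.81×(3.35 − 0.91) = 23.936 kPa.
Initial effective stress: σ'_0 = σ_v − u = 59.19 − 23.936 = 35.254 kPa.
Stress increase at mid-clay by the 2:1 spreading method:
Δσ = qBL/((B+z)(L+z)) = 271×4.3×4.3/((4.3+3.35)(4.3+3.35)) = 85.622 kPa
Final effective stress: σ'_f = 35.254 + 85.622 = 120.88 kPa.
σ'_f = 120.88 > σ'_p = 80.6 kPa, so the stress path crosses the preconsolidation pressure — recompression up to σ'_p, then virgin compression beyond:
S_c = H/(1+e₀)·[C_r·log₁₀(σ'_p/σ'_0) + C_c·log₁₀(σ'_f/σ'_p)]
    = 4.1/1.61 × [0.025×log₁₀(80.6/35.254) + 0.19×log₁₀(120.88/80.6)]
    = 2.5466 × [0.0089782 + 0.033444] = 0.108 m

S_c ≈ 108 mm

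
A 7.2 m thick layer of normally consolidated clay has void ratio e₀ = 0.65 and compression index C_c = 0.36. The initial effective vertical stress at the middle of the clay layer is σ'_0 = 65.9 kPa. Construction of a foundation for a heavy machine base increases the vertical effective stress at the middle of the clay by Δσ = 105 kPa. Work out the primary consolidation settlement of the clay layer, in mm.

S_c ≈ 650 mm

Final effective stress: σ'_f = σ'_0 + Δσ = 65.9 + 105 = 170.9 kPa.
Normally consolidated clay, so the full stress increment lies on the virgin compression line:
S_c = C_c·H/(1+e₀)·log₁₀(σ'_f/σ'_0) = 0.36×7.2/(1+0.65)×log₁₀(170.9/65.9)
    = 1.5709 × 0.41386 = 0.6501 m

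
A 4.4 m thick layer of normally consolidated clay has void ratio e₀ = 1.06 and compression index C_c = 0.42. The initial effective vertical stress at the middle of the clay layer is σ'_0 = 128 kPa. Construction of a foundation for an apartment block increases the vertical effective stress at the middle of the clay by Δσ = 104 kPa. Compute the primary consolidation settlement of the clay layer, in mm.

Final effective stress: σ'_f = σ'_0 + Δσ = 128 + 104 = 232 kPa.
Normally consolidated clay, so the full stress increment lies on the virgin compression line:
S_c = C_c·H/(1+e₀)·log₁₀(σ'_f/σ'_0) = 0.42×4.4/(1+1.06)×log₁₀(232/128)
    = 0.89709 × 0.25828 = 0.2317 m

S_c ≈ 232 mm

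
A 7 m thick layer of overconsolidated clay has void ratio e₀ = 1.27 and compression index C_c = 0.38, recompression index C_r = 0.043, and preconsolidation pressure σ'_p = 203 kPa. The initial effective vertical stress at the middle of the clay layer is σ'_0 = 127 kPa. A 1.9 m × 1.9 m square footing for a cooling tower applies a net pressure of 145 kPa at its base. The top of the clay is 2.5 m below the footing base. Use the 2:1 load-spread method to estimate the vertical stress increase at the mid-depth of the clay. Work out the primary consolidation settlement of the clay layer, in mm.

Mid-depth of clay below the footing base: z = 2.5 + 7/2 = 6 m.
Stress increase at mid-clay by the 2:1 spreading method:
Δσ = qBL/((B+z)(L+z)) = 145×1.9×1.9/((1.9+6)(1.9+6)) = 8.3873 kPa
Final effective stress: σ'_f = 127 + 8.3873 = 135.39 kPa.
σ'_f = 135.39 ≤ σ'_p = 203 kPa, so the clay remains overconsolidated and only the recompression index applies:
S_c = C_r·H/(1+e₀)·log₁₀(σ'_f/σ'_0) = 0.043×7/2.27×log₁₀(135.39/127)
    = 0.1326 × 0.027783 = 0.003684 m

S_c ≈ 3.68 mm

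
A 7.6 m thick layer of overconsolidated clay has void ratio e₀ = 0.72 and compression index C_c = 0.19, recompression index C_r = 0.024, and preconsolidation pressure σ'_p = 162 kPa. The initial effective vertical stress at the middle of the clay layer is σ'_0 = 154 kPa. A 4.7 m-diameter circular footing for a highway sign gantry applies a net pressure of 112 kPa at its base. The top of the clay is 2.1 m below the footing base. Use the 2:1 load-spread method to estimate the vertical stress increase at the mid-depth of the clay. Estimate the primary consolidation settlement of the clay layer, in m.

Mid-depth of clay below the footing base: z = 2.1 + 7.6/2 = 5.9 m.
Stress increase at mid-clay by the 2:1 spreading method:
Δσ ≈ qD²/(D+z)² = 112×4.7²/(4.7+5.9)² = 22.019 kPa
Final effective stress: σ'_f = 154 + 22.019 = 176.02 kPa.
σ'_f = 176.02 > σ'_p = 162 kPa, so the stress path crosses the preconsolidation pressure — recompression up to σ'_p, then virgin compression beyond:
S_c = H/(1+e₀)·[C_r·log₁₀(σ'_p/σ'_0) + C_c·log₁₀(σ'_f/σ'_p)]
    = 7.6/1.72 × [0.024×log₁₀(162/154) + 0.19×log₁₀(176.02/162)]
    = 4.4186 × [0.00052786 + 0.0068489] = 0.03259 m

S_c ≈ 0.0326 m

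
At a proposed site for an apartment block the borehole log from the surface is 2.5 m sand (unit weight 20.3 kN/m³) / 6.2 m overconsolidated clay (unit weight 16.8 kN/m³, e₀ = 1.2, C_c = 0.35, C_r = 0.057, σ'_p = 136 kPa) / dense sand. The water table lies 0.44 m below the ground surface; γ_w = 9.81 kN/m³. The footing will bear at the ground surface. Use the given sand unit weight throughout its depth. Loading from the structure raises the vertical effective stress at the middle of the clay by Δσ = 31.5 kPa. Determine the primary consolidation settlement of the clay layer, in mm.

Mid-depth of clay below the ground surface: z = 2.5 + 6.2/2 = 5.6 m.
Total vertical stress at mid-clay: σ_v = 20.3×2.5 + 16.8×3.1 = 102.83 kPa.
Pore pressure: u = 9.81×(5.6 − 0.44) = 50.62 kPa.
Initial effective stress: σ'_0 = σ_v − u = 102.83 − 50.62 = 52.21 kPa.
Final effective stress: σ'_f = 52.21 + 31.5 = 83.71 kPa.
σ'_f = 83.71 ≤ σ'_p = 136 kPa, so the clay remains overconsolidated and only the recompression index applies:
S_c = C_r·H/(1+e₀)·log₁₀(σ'_f/σ'_0) = 0.057×6.2/2.2×log₁₀(83.71/52.21)
    = 0.16064 × 0.20502 = 0.03293 m

S_c ≈ 32.9 mm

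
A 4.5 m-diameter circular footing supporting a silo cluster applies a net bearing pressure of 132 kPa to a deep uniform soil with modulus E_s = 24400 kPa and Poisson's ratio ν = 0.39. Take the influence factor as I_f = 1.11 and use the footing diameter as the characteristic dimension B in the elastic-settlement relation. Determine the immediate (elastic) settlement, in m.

S_e ≈ 0.0229 m

Immediate (elastic) settlement: S_e = q·B·(1−ν²)/E_s · I_f.
S_e = 132 × 4.5 × (1 − 0.39²) / 24400 × 1.11
    = 132 × 4.5 × 0.8479 / 24400 × 1.11
    = 0.02291 m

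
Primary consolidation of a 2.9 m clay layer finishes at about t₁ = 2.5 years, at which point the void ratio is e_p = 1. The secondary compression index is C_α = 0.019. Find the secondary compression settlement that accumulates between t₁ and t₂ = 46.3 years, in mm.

S_s ≈ 34.9 mm

Secondary compression: S_s = C_α·H/(1+e_p)·log₁₀(t₂/t₁)
S_s = 0.019×2.9/(1+1)×log₁₀(46.3/2.5)
    = 0.02755 × 1.268 = 0.03492 m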